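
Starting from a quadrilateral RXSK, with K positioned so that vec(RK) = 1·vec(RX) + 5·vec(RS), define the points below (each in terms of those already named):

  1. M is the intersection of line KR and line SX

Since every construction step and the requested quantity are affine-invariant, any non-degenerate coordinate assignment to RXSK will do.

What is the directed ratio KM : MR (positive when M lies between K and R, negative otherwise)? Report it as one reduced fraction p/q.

Work in coordinates with R = (0, 0), X = (1, 0), S = (0, 1), K = (1, 5).
1. M is the intersection of line KR and line SX ⇒ M = (1/6, 5/6)
M = K + t·(R−K) with t = 5/6, so KM:MR = t:(1−t) = 5/6:1/6

KM:MR = 5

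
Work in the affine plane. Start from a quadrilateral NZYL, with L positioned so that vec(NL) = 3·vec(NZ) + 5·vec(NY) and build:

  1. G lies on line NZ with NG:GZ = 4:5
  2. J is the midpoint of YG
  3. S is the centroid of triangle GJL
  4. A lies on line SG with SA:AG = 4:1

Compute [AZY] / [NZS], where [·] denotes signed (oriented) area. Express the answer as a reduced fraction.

Assign N = (0, 0), Z = (1, 0), Y = (0, 1), L = (3, 5) — the answer is frame-independent, so this choice is without loss of generality.
1. G lies on line NZ with NG:GZ = 4:5 ⇒ G = (4/9, 0)
2. J is the midpoint of YG ⇒ J = (2/9, 1/2)
3. S is the centroid of triangle GJL ⇒ S = (11/9, 11/6)
4. A lies on line SG with SA:AG = 4:1 ⇒ A = (3/5, 11/30)
2·[AZY] = 1/30, 2·[NZS] = 11/6
[AZY]:[NZS] = 1/30:11/6 = 1/55

[AZY]:[NZS] = 1/55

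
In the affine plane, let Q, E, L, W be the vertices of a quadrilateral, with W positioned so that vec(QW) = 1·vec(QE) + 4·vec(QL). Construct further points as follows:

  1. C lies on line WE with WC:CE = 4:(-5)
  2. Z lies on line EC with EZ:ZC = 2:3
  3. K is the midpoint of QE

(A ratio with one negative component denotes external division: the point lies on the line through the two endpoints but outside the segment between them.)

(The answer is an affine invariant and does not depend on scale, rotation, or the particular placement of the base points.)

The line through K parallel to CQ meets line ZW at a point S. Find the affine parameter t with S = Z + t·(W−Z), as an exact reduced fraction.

t = -1/2

Work in coordinates with Q = (0, 0), E = (1, 0), L = (0, 1), W = (1, 4).
1. C lies on line WE with WC:CE = 4:(-5) ⇒ C = (1, 20)
2. Z lies on line EC with EZ:ZC = 2:3 ⇒ Z = (1, 8)
3. K is the midpoint of QE ⇒ K = (1/2, 0)
through K parallel to CQ: direction (-1, -20); meets ZW at S = (1, 10)
S = Z + t·(W−Z) with t = -1/2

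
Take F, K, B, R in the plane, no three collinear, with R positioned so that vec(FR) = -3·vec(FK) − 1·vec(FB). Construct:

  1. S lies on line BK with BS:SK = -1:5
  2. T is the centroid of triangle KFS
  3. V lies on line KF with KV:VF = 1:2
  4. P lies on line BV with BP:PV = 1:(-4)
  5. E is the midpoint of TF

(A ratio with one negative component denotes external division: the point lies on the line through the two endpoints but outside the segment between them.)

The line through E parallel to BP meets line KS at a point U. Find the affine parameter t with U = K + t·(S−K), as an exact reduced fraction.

Assign F = (0, 0), K = (1, 0), B = (0, 1), R = (-3, -1) — the answer is frame-independent, so this choice is without loss of generality.
1. S lies on line BK with BS:SK = -1:5 ⇒ S = (-1/4, 5/4)
2. T is the centroid of triangle KFS ⇒ T = (1/4, 5/12)
3. V lies on line KF with KV:VF = 1:2 ⇒ V = (2/3, 0)
4. P lies on line BV with BP:PV = 1:(-4) ⇒ P = (-2/9, 4/3)
5. E is the midpoint of TF ⇒ E = (1/8, 5/24)
through E parallel to BP: direction (-2/9, 1/3); meets KS at U = (-29/24, 53/24)
U = K + t·(S−K) with t = 53/30

t = 53/30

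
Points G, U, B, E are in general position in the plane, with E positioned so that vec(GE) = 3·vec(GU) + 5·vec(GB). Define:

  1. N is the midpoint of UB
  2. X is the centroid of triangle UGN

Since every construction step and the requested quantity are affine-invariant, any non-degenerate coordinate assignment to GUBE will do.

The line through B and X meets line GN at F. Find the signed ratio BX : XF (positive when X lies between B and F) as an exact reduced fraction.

BX:XF = -4

Assign G = (0, 0), U = (1, 0), B = (0, 1), E = (3, 5) — the answer is frame-independent, so this choice is without loss of generality.
1. N is the midpoint of UB ⇒ N = (1/2, 1/2)
2. X is the centroid of triangle UGN ⇒ X = (1/2, 1/6)
line BX meets GN at F = (3/8, 3/8)
X = B + t·(F−B) with t = 4/3, so BX:XF = 4/3:-1/3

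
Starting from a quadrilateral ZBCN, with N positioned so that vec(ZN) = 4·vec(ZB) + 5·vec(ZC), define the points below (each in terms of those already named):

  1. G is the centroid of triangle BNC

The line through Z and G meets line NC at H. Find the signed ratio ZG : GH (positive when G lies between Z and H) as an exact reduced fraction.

Work in coordinates with Z = (0, 0), B = (1, 0), C = (0, 1), N = (4, 5).
1. G is the centroid of triangle BNC ⇒ G = (5/3, 2)
line ZG meets NC at H = (5, 6)
G = Z + t·(H−Z) with t = 1/3, so ZG:GH = 1/3:2/3

ZG:GH = 1/2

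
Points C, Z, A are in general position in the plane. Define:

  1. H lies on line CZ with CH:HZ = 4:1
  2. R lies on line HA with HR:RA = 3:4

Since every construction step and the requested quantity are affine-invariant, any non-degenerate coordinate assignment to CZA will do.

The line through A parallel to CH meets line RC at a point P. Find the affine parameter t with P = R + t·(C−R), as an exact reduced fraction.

Work in coordinates with C = (0, 0), Z = (1, 0), A = (0, 1).
1. H lies on line CZ with CH:HZ = 4:1 ⇒ H = (4/5, 0)
2. R lies on line HA with HR:RA = 3:4 ⇒ R = (16/35, 3/7)
through A parallel to CH: direction (4/5, 0); meets RC at P = (16/15, 1)
P = R + t·(C−R) with t = -4/3

t = -4/3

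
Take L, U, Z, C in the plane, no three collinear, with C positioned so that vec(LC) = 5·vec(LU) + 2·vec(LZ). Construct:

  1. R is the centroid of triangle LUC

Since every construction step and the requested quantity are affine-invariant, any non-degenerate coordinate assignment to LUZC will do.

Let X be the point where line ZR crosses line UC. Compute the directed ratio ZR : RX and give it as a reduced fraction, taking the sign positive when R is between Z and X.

Assign L = (0, 0), U = (1, 0), Z = (0, 1), C = (5, 2) — the answer is frame-independent, so this choice is without loss of generality.
1. R is the centroid of triangle LUC ⇒ R = (2, 2/3)
line ZR meets UC at X = (9/4, 5/8)
R = Z + t·(X−Z) with t = 8/9, so ZR:RX = 8/9:1/9

ZR:RX = 8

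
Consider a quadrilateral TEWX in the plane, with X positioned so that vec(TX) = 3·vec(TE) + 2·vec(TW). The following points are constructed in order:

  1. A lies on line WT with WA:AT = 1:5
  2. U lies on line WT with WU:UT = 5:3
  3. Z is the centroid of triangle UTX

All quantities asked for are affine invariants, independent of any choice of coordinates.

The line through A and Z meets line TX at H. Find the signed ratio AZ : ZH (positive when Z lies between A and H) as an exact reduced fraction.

AZ:ZH = 17/3

Work in coordinates with T = (0, 0), E = (1, 0), W = (0, 1), X = (3, 2).
1. A lies on line WT with WA:AT = 1:5 ⇒ A = (0, 5/6)
2. U lies on line WT with WU:UT = 5:3 ⇒ U = (0, 3/8)
3. Z is the centroid of triangle UTX ⇒ Z = (1, 19/24)
line AZ meets TX at H = (20/17, 40/51)
Z = A + t·(H−A) with t = 17/20, so AZ:ZH = 17/20:3/20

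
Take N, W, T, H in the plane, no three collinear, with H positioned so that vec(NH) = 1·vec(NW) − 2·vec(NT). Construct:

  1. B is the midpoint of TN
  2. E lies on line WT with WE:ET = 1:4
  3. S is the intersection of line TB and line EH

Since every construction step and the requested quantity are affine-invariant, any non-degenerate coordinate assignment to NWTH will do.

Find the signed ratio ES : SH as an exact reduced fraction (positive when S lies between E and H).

Choose coordinates N = (0, 0), W = (1, 0), T = (0, 1), H = (1, -2).
1. B is the midpoint of TN ⇒ B = (0, 1/2)
2. E lies on line WT with WE:ET = 1:4 ⇒ E = (4/5, 1/5)
3. S is the intersection of line TB and line EH ⇒ S = (0, 9)
S = E + t·(H−E) with t = -4, so ES:SH = t:(1−t) = -4:5

ES:SH = -4/5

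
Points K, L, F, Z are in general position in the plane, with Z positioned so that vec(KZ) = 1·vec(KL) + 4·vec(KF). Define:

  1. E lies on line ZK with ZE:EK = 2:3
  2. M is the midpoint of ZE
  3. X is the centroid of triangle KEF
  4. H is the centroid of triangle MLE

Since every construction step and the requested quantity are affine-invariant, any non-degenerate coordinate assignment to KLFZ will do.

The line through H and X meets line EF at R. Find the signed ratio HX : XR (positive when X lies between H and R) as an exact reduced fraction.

Work in coordinates with K = (0, 0), L = (1, 0), F = (0, 1), Z = (1, 4).
1. E lies on line ZK with ZE:EK = 2:3 ⇒ E = (3/5, 12/5)
2. M is the midpoint of ZE ⇒ M = (4/5, 16/5)
3. X is the centroid of triangle KEF ⇒ X = (1/5, 17/15)
4. H is the centroid of triangle MLE ⇒ H = (4/5, 28/15)
line HX meets EF at R = (-1/10, 23/30)
X = H + t·(R−H) with t = 2/3, so HX:XR = 2/3:1/3

HX:XR = 2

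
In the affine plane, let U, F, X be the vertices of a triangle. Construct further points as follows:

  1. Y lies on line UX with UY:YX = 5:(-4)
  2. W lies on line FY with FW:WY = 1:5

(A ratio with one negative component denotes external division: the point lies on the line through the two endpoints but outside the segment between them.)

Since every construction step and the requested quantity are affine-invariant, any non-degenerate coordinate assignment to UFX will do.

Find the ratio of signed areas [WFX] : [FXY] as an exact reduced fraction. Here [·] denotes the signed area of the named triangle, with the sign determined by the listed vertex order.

[WFX]:[FXY] = 1/6

Work in coordinates with U = (0, 0), F = (1, 0), X = (0, 1).
1. Y lies on line UX with UY:YX = 5:(-4) ⇒ Y = (0, 5)
2. W lies on line FY with FW:WY = 1:5 ⇒ W = (5/6, 5/6)
2·[WFX] = -2/3, 2·[FXY] = -4
[WFX]:[FXY] = -2/3:-4 = 1/6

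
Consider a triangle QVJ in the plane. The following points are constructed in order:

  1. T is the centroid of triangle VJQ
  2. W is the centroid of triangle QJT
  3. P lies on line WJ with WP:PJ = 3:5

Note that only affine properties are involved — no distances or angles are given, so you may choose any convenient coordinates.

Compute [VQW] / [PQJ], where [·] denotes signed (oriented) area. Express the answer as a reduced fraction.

[VQW]:[PQJ] = 32/5

Work in coordinates with Q = (0, 0), V = (1, 0), J = (0, 1).
1. T is the centroid of triangle VJQ ⇒ T = (1/3, 1/3)
2. W is the centroid of triangle QJT ⇒ W = (1/9, 4/9)
3. P lies on line WJ with WP:PJ = 3:5 ⇒ P = (5/72, 47/72)
2·[VQW] = -4/9, 2·[PQJ] = -5/72
[VQW]:[PQJ] = -4/9:-5/72 = 32/5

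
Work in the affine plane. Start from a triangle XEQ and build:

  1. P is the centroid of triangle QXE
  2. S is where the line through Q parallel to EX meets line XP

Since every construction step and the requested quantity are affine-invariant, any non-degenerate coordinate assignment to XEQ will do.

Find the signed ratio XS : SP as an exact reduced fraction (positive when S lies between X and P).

XS:SP = -3/2

Work in coordinates with X = (0, 0), E = (1, 0), Q = (0, 1).
1. P is the centroid of triangle QXE ⇒ P = (1/3, 1/3)
2. S is where the line through Q parallel to EX meets line XP ⇒ S = (1, 1)
S = X + t·(P−X) with t = 3, so XS:SP = t:(1−t) = 3:-2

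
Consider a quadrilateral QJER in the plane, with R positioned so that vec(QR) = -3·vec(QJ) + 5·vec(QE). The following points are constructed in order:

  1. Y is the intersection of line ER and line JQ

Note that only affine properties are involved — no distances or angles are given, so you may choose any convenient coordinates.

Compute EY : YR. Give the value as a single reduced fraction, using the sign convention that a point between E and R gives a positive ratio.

Set Q = (0, 0), J = (1, 0), E = (0, 1), R = (-3, 5); any affine frame gives the same invariant.
1. Y is the intersection of line ER and line JQ ⇒ Y = (3/4, 0)
Y = E + t·(R−E) with t = -1/4, so EY:YR = t:(1−t) = -1/4:5/4

EY:YR = -1/5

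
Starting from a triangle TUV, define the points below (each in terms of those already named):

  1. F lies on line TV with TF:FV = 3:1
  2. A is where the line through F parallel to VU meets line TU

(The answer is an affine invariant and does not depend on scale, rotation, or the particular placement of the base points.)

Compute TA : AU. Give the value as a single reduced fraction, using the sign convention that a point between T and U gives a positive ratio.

Assign T = (0, 0), U = (1, 0), V = (0, 1) — the answer is frame-independent, so this choice is without loss of generality.
1. F lies on line TV with TF:FV = 3:1 ⇒ F = (0, 3/4)
2. A is where the line through F parallel to VU meets line TU ⇒ A = (3/4, 0)
A = T + t·(U−T) with t = 3/4, so TA:AU = t:(1−t) = 3/4:1/4

TA:AU = 3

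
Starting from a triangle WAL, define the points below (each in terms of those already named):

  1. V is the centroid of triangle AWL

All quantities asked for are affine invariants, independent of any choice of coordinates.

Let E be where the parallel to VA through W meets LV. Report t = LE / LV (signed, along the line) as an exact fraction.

Assign W = (0, 0), A = (1, 0), L = (0, 1) — the answer is frame-independent, so this choice is without loss of generality.
1. V is the centroid of triangle AWL ⇒ V = (1/3, 1/3)
through W parallel to VA: direction (2/3, -1/3); meets LV at E = (2/3, -1/3)
E = L + t·(V−L) with t = 2

t = 2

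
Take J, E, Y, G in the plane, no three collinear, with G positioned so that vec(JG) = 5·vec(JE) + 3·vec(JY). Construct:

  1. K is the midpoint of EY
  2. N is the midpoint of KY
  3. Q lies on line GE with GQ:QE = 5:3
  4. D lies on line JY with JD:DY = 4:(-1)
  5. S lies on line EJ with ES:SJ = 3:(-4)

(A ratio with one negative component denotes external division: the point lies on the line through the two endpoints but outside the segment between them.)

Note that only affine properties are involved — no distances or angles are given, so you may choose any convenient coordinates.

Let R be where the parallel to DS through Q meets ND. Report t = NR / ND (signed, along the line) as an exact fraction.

Assign J = (0, 0), E = (1, 0), Y = (0, 1), G = (5, 3) — the answer is frame-independent, so this choice is without loss of generality.
1. K is the midpoint of EY ⇒ K = (1/2, 1/2)
2. N is the midpoint of KY ⇒ N = (1/4, 3/4)
3. Q lies on line GE with GQ:QE = 5:3 ⇒ Q = (5/2, 9/8)
4. D lies on line JY with JD:DY = 4:(-1) ⇒ D = (0, 4/3)
5. S lies on line EJ with ES:SJ = 3:(-4) ⇒ S = (4, 0)
through Q parallel to DS: direction (4, -4/3); meets ND at R = (-5/16, 33/16)
R = N + t·(D−N) with t = 9/4

t = 9/4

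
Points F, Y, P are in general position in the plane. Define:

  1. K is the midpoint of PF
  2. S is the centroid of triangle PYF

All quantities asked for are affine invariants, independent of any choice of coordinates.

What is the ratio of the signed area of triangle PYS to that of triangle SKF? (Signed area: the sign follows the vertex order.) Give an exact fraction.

Assign F = (0, 0), Y = (1, 0), P = (0, 1) — the answer is frame-independent, so this choice is without loss of generality.
1. K is the midpoint of PF ⇒ K = (0, 1/2)
2. S is the centroid of triangle PYF ⇒ S = (1/3, 1/3)
2·[PYS] = -1/3, 2·[SKF] = 1/6
[PYS]:[SKF] = -1/3:1/6 = -2

[PYS]:[SKF] = -2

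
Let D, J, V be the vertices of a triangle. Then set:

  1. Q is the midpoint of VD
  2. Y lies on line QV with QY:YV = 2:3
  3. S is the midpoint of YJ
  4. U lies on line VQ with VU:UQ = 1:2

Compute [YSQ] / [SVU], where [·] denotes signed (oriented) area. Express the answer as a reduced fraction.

[YSQ]:[SVU] = -6/5

Assign D = (0, 0), J = (1, 0), V = (0, 1) — the answer is frame-independent, so this choice is without loss of generality.
1. Q is the midpoint of VD ⇒ Q = (0, 1/2)
2. Y lies on line QV with QY:YV = 2:3 ⇒ Y = (0, 7/10)
3. S is the midpoint of YJ ⇒ S = (1/2, 7/20)
4. U lies on line VQ with VU:UQ = 1:2 ⇒ U = (0, 5/6)
2·[YSQ] = -1/10, 2·[SVU] = 1/12
[YSQ]:[SVU] = -1/10:1/12 = -6/5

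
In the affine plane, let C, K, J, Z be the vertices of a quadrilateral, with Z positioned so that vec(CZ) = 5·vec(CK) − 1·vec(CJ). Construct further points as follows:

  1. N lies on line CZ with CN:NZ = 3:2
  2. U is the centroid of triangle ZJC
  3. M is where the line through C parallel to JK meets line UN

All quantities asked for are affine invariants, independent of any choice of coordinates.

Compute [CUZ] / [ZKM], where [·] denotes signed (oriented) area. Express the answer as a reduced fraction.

Choose coordinates C = (0, 0), K = (1, 0), J = (0, 1), Z = (5, -1).
1. N lies on line CZ with CN:NZ = 3:2 ⇒ N = (3, -3/5)
2. U is the centroid of triangle ZJC ⇒ U = (5/3, 0)
3. M is where the line through C parallel to JK meets line UN ⇒ M = (-15/11, 15/11)
2·[CUZ] = -5/3, 2·[ZKM] = -34/11
[CUZ]:[ZKM] = -5/3:-34/11 = 55/102

[CUZ]:[ZKM] = 55/102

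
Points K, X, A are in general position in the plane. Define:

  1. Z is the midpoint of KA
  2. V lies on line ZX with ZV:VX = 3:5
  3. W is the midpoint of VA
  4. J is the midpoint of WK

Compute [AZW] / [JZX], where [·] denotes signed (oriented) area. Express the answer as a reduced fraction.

[AZW]:[JZX] = -3/4

Set K = (0, 0), X = (1, 0), A = (0, 1); any affine frame gives the same invariant.
1. Z is the midpoint of KA ⇒ Z = (0, 1/2)
2. V lies on line ZX with ZV:VX = 3:5 ⇒ V = (3/8, 5/16)
3. W is the midpoint of VA ⇒ W = (3/16, 21/32)
4. J is the midpoint of WK ⇒ J = (3/32, 21/64)
2·[AZW] = 3/32, 2·[JZX] = -1/8
[AZW]:[JZX] = 3/32:-1/8 = -3/4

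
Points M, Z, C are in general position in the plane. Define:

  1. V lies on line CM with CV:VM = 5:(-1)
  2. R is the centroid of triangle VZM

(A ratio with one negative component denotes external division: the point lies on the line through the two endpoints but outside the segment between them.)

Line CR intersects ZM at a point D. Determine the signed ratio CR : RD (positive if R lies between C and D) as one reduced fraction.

CR:RD = -13

Set M = (0, 0), Z = (1, 0), C = (0, 1); any affine frame gives the same invariant.
1. V lies on line CM with CV:VM = 5:(-1) ⇒ V = (0, -1/4)
2. R is the centroid of triangle VZM ⇒ R = (1/3, -1/12)
line CR meets ZM at D = (4/13, 0)
R = C + t·(D−C) with t = 13/12, so CR:RD = 13/12:-1/12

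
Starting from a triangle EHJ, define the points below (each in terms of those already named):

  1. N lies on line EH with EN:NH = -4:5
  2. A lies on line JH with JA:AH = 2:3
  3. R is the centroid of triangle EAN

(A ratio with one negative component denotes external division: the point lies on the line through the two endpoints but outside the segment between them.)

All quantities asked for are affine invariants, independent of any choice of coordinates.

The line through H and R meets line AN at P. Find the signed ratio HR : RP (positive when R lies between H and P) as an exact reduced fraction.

Set E = (0, 0), H = (1, 0), J = (0, 1); any affine frame gives the same invariant.
1. N lies on line EH with EN:NH = -4:5 ⇒ N = (-4, 0)
2. A lies on line JH with JA:AH = 2:3 ⇒ A = (2/5, 3/5)
3. R is the centroid of triangle EAN ⇒ R = (-6/5, 1/5)
line HR meets AN at P = (-2, 3/11)
R = H + t·(P−H) with t = 11/15, so HR:RP = 11/15:4/15

HR:RP = 11/4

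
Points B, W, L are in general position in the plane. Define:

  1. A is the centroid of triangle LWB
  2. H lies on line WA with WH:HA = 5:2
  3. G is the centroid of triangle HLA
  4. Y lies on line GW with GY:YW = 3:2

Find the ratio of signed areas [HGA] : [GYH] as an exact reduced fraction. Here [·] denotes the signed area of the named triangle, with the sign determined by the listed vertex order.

[HGA]:[GYH] = -2/3

Work in coordinates with B = (0, 0), W = (1, 0), L = (0, 1).
1. A is the centroid of triangle LWB ⇒ A = (1/3, 1/3)
2. H lies on line WA with WH:HA = 5:2 ⇒ H = (11/21, 5/21)
3. G is the centroid of triangle HLA ⇒ G = (2/7, 11/21)
4. Y lies on line GW with GY:YW = 3:2 ⇒ Y = (5/7, 22/105)
2·[HGA] = 2/63, 2·[GYH] = -1/21
[HGA]:[GYH] = 2/63:-1/21 = -2/3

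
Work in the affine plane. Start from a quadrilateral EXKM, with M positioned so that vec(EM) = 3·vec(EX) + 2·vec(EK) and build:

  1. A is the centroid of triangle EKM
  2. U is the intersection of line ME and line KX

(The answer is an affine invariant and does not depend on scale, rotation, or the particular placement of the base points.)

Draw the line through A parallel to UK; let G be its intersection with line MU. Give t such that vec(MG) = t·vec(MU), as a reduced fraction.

Assign E = (0, 0), X = (1, 0), K = (0, 1), M = (3, 2) — the answer is frame-independent, so this choice is without loss of generality.
1. A is the centroid of triangle EKM ⇒ A = (1, 1)
2. U is the intersection of line ME and line KX ⇒ U = (3/5, 2/5)
through A parallel to UK: direction (-3/5, 3/5); meets MU at G = (6/5, 4/5)
G = M + t·(U−M) with t = 3/4

t = 3/4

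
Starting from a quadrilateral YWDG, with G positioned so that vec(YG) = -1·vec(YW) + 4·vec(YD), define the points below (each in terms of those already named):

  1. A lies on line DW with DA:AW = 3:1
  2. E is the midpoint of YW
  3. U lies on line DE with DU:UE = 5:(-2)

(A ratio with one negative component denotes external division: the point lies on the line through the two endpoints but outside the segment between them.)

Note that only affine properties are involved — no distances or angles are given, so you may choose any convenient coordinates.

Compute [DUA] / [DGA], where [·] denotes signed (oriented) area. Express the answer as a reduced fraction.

[DUA]:[DGA] = -5/12

Choose coordinates Y = (0, 0), W = (1, 0), D = (0, 1), G = (-1, 4).
1. A lies on line DW with DA:AW = 3:1 ⇒ A = (3/4, 1/4)
2. E is the midpoint of YW ⇒ E = (1/2, 0)
3. U lies on line DE with DU:UE = 5:(-2) ⇒ U = (5/6, -2/3)
2·[DUA] = 5/8, 2·[DGA] = -3/2
[DUA]:[DGA] = 5/8:-3/2 = -5/12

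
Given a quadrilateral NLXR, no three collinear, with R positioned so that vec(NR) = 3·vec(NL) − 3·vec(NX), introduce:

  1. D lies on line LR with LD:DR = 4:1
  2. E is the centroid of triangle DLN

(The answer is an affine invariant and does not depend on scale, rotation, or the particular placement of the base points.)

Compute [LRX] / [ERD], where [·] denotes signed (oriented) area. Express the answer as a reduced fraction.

Set N = (0, 0), L = (1, 0), X = (0, 1), R = (3, -3); any affine frame gives the same invariant.
1. D lies on line LR with LD:DR = 4:1 ⇒ D = (13/5, -12/5)
2. E is the centroid of triangle DLN ⇒ E = (6/5, -4/5)
2·[LRX] = -1, 2·[ERD] = 1/5
[LRX]:[ERD] = -1:1/5 = -5

[LRX]:[ERD] = -5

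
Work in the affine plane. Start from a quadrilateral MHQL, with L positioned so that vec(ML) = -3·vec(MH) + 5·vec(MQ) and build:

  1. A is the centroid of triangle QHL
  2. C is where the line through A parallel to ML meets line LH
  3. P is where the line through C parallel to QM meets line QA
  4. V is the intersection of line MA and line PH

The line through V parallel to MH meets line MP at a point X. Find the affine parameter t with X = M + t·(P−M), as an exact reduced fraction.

Assign M = (0, 0), H = (1, 0), Q = (0, 1), L = (-3, 5) — the answer is frame-independent, so this choice is without loss of generality.
1. A is the centroid of triangle QHL ⇒ A = (-2/3, 2)
2. C is where the line through A parallel to ML meets line LH ⇒ C = (-13/15, 7/3)
3. P is where the line through C parallel to QM meets line QA ⇒ P = (-13/15, 23/10)
4. V is the intersection of line MA and line PH ⇒ V = (-23/33, 23/11)
through V parallel to MH: direction (1, 0); meets MP at X = (-26/33, 23/11)
X = M + t·(P−M) with t = 10/11

t = 10/11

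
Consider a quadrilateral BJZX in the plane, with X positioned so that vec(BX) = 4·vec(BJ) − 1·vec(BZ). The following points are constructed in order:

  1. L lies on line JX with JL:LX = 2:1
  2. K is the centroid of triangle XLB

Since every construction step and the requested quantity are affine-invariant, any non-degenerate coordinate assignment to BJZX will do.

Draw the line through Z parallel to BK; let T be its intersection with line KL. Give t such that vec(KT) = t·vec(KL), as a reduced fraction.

t = 21

Work in coordinates with B = (0, 0), J = (1, 0), Z = (0, 1), X = (4, -1).
1. L lies on line JX with JL:LX = 2:1 ⇒ L = (3, -2/3)
2. K is the centroid of triangle XLB ⇒ K = (7/3, -5/9)
through Z parallel to BK: direction (7/3, -5/9); meets KL at T = (49/3, -26/9)
T = K + t·(L−K) with t = 21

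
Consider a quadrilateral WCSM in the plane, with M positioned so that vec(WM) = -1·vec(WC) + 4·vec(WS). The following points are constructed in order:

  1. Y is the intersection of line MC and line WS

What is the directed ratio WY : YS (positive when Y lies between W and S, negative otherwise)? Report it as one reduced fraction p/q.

Assign W = (0, 0), C = (1, 0), S = (0, 1), M = (-1, 4) — the answer is frame-independent, so this choice is without loss of generality.
1. Y is the intersection of line MC and line WS ⇒ Y = (0, 2)
Y = W + t·(S−W) with t = 2, so WY:YS = t:(1−t) = 2:-1

WY:YS = -2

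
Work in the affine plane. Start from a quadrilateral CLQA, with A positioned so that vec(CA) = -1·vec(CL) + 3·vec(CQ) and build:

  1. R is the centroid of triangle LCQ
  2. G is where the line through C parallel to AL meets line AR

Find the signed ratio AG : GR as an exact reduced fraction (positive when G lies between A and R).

Work in coordinates with C = (0, 0), L = (1, 0), Q = (0, 1), A = (-1, 3).
1. R is the centroid of triangle LCQ ⇒ R = (1/3, 1/3)
2. G is where the line through C parallel to AL meets line AR ⇒ G = (2, -3)
G = A + t·(R−A) with t = 9/4, so AG:GR = t:(1−t) = 9/4:-5/4

AG:GR = -9/5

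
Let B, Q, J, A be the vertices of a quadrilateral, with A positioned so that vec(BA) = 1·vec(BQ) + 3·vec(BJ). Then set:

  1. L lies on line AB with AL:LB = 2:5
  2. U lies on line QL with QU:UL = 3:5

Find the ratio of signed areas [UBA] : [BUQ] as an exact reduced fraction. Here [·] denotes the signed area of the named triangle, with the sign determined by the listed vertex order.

[UBA]:[BUQ] = 7/3

Assign B = (0, 0), Q = (1, 0), J = (0, 1), A = (1, 3) — the answer is frame-independent, so this choice is without loss of generality.
1. L lies on line AB with AL:LB = 2:5 ⇒ L = (5/7, 15/7)
2. U lies on line QL with QU:UL = 3:5 ⇒ U = (25/28, 45/56)
2·[UBA] = -15/8, 2·[BUQ] = -45/56
[UBA]:[BUQ] = -15/8:-45/56 = 7/3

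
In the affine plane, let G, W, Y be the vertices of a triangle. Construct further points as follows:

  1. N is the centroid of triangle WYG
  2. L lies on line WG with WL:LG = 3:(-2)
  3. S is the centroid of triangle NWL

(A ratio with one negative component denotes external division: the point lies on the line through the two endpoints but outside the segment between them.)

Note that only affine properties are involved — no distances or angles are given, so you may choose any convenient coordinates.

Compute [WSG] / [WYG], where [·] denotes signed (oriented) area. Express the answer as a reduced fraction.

Set G = (0, 0), W = (1, 0), Y = (0, 1); any affine frame gives the same invariant.
1. N is the centroid of triangle WYG ⇒ N = (1/3, 1/3)
2. L lies on line WG with WL:LG = 3:(-2) ⇒ L = (-2, 0)
3. S is the centroid of triangle NWL ⇒ S = (-2/9, 1/9)
2·[WSG] = 1/9, 2·[WYG] = 1
[WSG]:[WYG] = 1/9:1 = 1/9

[WSG]:[WYG] = 1/9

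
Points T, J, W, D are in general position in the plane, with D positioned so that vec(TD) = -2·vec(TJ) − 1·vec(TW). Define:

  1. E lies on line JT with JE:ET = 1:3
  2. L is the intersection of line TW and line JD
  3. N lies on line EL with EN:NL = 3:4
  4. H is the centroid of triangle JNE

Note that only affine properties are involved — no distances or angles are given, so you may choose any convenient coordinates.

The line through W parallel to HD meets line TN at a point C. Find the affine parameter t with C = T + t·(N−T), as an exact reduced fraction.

Assign T = (0, 0), J = (1, 0), W = (0, 1), D = (-2, -1) — the answer is frame-independent, so this choice is without loss of generality.
1. E lies on line JT with JE:ET = 1:3 ⇒ E = (3/4, 0)
2. L is the intersection of line TW and line JD ⇒ L = (0, -1/3)
3. N lies on line EL with EN:NL = 3:4 ⇒ N = (3/7, -1/7)
4. H is the centroid of triangle JNE ⇒ H = (61/84, -1/21)
through W parallel to HD: direction (-229/84, -20/21); meets TN at C = (-687/469, 229/469)
C = T + t·(N−T) with t = -229/67

t = -229/67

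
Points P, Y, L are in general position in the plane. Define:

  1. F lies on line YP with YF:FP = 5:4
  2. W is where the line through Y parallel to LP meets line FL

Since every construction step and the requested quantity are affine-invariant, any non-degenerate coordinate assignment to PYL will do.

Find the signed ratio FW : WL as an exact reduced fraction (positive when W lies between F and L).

Assign P = (0, 0), Y = (1, 0), L = (0, 1) — the answer is frame-independent, so this choice is without loss of generality.
1. F lies on line YP with YF:FP = 5:4 ⇒ F = (4/9, 0)
2. W is where the line through Y parallel to LP meets line FL ⇒ W = (1, -5/4)
W = F + t·(L−F) with t = -5/4, so FW:WL = t:(1−t) = -5/4:9/4

FW:WL = -5/9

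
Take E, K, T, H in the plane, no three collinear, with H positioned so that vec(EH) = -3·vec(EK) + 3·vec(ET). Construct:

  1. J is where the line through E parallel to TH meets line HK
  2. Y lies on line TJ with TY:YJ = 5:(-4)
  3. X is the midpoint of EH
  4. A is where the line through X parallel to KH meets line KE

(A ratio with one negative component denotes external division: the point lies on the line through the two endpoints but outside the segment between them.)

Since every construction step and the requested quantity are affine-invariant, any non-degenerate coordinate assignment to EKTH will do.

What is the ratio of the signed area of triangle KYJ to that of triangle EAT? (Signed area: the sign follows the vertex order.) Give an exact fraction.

[KYJ]:[EAT] = 16

Work in coordinates with E = (0, 0), K = (1, 0), T = (0, 1), H = (-3, 3).
1. J is where the line through E parallel to TH meets line HK ⇒ J = (9, -6)
2. Y lies on line TJ with TY:YJ = 5:(-4) ⇒ Y = (45, -34)
3. X is the midpoint of EH ⇒ X = (-3/2, 3/2)
4. A is where the line through X parallel to KH meets line KE ⇒ A = (1/2, 0)
2·[KYJ] = 8, 2·[EAT] = 1/2
[KYJ]:[EAT] = 8:1/2 = 16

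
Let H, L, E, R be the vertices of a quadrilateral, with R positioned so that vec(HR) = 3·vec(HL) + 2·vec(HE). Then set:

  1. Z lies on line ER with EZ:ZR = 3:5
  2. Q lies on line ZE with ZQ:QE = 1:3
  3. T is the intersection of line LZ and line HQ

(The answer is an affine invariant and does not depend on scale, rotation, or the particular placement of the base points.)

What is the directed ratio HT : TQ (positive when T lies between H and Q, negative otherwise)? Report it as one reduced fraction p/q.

HT:TQ = -11/3

Work in coordinates with H = (0, 0), L = (1, 0), E = (0, 1), R = (3, 2).
1. Z lies on line ER with EZ:ZR = 3:5 ⇒ Z = (9/8, 11/8)
2. Q lies on line ZE with ZQ:QE = 1:3 ⇒ Q = (27/32, 41/32)
3. T is the intersection of line LZ and line HQ ⇒ T = (297/256, 451/256)
T = H + t·(Q−H) with t = 11/8, so HT:TQ = t:(1−t) = 11/8:-3/8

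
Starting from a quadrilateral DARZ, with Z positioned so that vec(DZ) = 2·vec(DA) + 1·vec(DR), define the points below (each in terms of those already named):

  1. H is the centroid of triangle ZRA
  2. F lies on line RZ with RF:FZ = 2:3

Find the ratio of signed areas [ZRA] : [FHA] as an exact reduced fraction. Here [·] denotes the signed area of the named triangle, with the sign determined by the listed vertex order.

Assign D = (0, 0), A = (1, 0), R = (0, 1), Z = (2, 1) — the answer is frame-independent, so this choice is without loss of generality.
1. H is the centroid of triangle ZRA ⇒ H = (1, 2/3)
2. F lies on line RZ with RF:FZ = 2:3 ⇒ F = (4/5, 1)
2·[ZRA] = 2, 2·[FHA] = -2/15
[ZRA]:[FHA] = 2:-2/15 = -15

[ZRA]:[FHA] = -15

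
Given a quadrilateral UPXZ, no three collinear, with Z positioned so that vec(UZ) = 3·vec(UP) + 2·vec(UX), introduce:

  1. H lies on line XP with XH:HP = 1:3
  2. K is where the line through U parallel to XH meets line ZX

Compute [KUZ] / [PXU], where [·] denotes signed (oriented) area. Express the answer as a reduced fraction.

Choose coordinates U = (0, 0), P = (1, 0), X = (0, 1), Z = (3, 2).
1. H lies on line XP with XH:HP = 1:3 ⇒ H = (1/4, 3/4)
2. K is where the line through U parallel to XH meets line ZX ⇒ K = (-3/4, 3/4)
2·[KUZ] = 15/4, 2·[PXU] = 1
[KUZ]:[PXU] = 15/4:1 = 15/4

[KUZ]:[PXU] = 15/4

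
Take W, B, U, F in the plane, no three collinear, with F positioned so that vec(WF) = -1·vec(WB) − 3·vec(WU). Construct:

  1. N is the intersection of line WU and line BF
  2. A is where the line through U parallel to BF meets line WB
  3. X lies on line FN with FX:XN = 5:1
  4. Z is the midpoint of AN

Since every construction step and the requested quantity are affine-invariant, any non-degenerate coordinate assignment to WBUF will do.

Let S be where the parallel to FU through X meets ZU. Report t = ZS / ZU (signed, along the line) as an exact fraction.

Choose coordinates W = (0, 0), B = (1, 0), U = (0, 1), F = (-1, -3).
1. N is the intersection of line WU and line BF ⇒ N = (0, -3/2)
2. A is where the line through U parallel to BF meets line WB ⇒ A = (-2/3, 0)
3. X lies on line FN with FX:XN = 5:1 ⇒ X = (-1/6, -7/4)
4. Z is the midpoint of AN ⇒ Z = (-1/3, -3/4)
through X parallel to FU: direction (1, 4); meets ZU at S = (-5/3, -31/4)
S = Z + t·(U−Z) with t = -4

t = -4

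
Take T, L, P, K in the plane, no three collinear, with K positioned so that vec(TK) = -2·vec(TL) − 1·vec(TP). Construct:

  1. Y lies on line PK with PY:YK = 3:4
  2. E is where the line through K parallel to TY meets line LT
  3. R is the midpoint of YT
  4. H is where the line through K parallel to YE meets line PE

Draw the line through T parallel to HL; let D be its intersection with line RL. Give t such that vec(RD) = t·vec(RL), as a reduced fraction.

Work in coordinates with T = (0, 0), L = (1, 0), P = (0, 1), K = (-2, -1).
1. Y lies on line PK with PY:YK = 3:4 ⇒ Y = (-6/7, 1/7)
2. E is where the line through K parallel to TY meets line LT ⇒ E = (-8, 0)
3. R is the midpoint of YT ⇒ R = (-3/7, 1/14)
4. H is where the line through K parallel to YE meets line PE ⇒ H = (-56/3, -4/3)
through T parallel to HL: direction (59/3, 4/3); meets RL at D = (59/139, 4/139)
D = R + t·(L−R) with t = 83/139

t = 83/139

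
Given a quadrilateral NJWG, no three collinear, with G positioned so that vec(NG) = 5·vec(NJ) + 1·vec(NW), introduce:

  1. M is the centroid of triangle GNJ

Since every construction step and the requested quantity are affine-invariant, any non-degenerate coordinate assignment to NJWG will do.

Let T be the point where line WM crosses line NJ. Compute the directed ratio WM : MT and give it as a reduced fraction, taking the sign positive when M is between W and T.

Set N = (0, 0), J = (1, 0), W = (0, 1), G = (5, 1); any affine frame gives the same invariant.
1. M is the centroid of triangle GNJ ⇒ M = (2, 1/3)
line WM meets NJ at T = (3, 0)
M = W + t·(T−W) with t = 2/3, so WM:MT = 2/3:1/3

WM:MT = 2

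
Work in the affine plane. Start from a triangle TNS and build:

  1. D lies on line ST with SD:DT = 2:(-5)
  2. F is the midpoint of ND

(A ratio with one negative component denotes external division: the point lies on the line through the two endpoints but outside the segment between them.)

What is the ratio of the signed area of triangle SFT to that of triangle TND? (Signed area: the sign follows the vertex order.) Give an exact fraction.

Choose coordinates T = (0, 0), N = (1, 0), S = (0, 1).
1. D lies on line ST with SD:DT = 2:(-5) ⇒ D = (0, 5/3)
2. F is the midpoint of ND ⇒ F = (1/2, 5/6)
2·[SFT] = -1/2, 2·[TND] = 5/3
[SFT]:[TND] = -1/2:5/3 = -3/10

[SFT]:[TND] = -3/10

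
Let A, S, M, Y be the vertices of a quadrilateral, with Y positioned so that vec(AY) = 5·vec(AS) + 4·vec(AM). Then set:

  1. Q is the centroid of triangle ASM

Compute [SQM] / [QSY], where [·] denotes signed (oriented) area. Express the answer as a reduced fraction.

Set A = (0, 0), S = (1, 0), M = (0, 1), Y = (5, 4); any affine frame gives the same invariant.
1. Q is the centroid of triangle ASM ⇒ Q = (1/3, 1/3)
2·[SQM] = -1/3, 2·[QSY] = 4
[SQM]:[QSY] = -1/3:4 = -1/12

[SQM]:[QSY] = -1/12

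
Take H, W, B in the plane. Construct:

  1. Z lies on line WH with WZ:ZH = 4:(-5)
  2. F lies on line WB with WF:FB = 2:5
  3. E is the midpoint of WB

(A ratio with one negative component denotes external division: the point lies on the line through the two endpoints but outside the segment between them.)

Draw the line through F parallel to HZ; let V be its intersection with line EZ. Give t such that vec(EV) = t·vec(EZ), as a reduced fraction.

t = 3/7

Assign H = (0, 0), W = (1, 0), B = (0, 1) — the answer is frame-independent, so this choice is without loss of generality.
1. Z lies on line WH with WZ:ZH = 4:(-5) ⇒ Z = (5, 0)
2. F lies on line WB with WF:FB = 2:5 ⇒ F = (5/7, 2/7)
3. E is the midpoint of WB ⇒ E = (1/2, 1/2)
through F parallel to HZ: direction (5, 0); meets EZ at V = (17/7, 2/7)
V = E + t·(Z−E) with t = 3/7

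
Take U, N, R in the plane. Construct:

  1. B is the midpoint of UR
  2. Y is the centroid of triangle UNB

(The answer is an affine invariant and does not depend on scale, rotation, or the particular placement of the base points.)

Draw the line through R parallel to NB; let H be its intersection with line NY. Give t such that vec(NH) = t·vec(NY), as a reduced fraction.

t = -3

Assign U = (0, 0), N = (1, 0), R = (0, 1) — the answer is frame-independent, so this choice is without loss of generality.
1. B is the midpoint of UR ⇒ B = (0, 1/2)
2. Y is the centroid of triangle UNB ⇒ Y = (1/3, 1/6)
through R parallel to NB: direction (-1, 1/2); meets NY at H = (3, -1/2)
H = N + t·(Y−N) with t = -3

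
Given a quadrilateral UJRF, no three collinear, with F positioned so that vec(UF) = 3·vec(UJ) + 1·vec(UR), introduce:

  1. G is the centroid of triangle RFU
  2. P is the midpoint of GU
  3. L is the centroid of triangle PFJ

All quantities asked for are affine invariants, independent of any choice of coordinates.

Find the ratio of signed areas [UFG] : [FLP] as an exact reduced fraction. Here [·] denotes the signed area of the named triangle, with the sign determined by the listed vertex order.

[UFG]:[FLP] = -18/7

Assign U = (0, 0), J = (1, 0), R = (0, 1), F = (3, 1) — the answer is frame-independent, so this choice is without loss of generality.
1. G is the centroid of triangle RFU ⇒ G = (1, 2/3)
2. P is the midpoint of GU ⇒ P = (1/2, 1/3)
3. L is the centroid of triangle PFJ ⇒ L = (3/2, 4/9)
2·[UFG] = 1, 2·[FLP] = -7/18
[UFG]:[FLP] = 1:-7/18 = -18/7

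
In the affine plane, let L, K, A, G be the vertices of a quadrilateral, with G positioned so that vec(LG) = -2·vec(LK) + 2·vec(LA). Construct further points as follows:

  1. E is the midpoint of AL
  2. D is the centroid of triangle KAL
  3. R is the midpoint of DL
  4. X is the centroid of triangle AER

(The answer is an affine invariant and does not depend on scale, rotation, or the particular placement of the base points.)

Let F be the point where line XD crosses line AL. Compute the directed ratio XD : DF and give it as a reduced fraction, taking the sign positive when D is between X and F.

XD:DF = -5/6

Choose coordinates L = (0, 0), K = (1, 0), A = (0, 1), G = (-2, 2).
1. E is the midpoint of AL ⇒ E = (0, 1/2)
2. D is the centroid of triangle KAL ⇒ D = (1/3, 1/3)
3. R is the midpoint of DL ⇒ R = (1/6, 1/6)
4. X is the centroid of triangle AER ⇒ X = (1/18, 5/9)
line XD meets AL at F = (0, 3/5)
D = X + t·(F−X) with t = -5, so XD:DF = -5:6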